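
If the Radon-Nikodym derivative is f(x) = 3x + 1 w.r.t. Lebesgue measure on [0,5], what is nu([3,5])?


nu(A) = integral_A (dnu/dmu) dmu = integral_3^5 (3x + 1) dx
Step 1: Antiderivative F(x) = (3/2)x^2 + 1x
Step 2: F(5) = (3/2)*5^2 + 1*5 = 37.5 + 5 = 42.5
Step 3: F(3) = (3/2)*3^2 + 1*3 = 13.5 + 3 = 16.5
Step 4: nu([3,5]) = F(5) - F(3) = 42.5 - 16.5 = 26


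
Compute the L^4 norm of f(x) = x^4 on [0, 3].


Step 1: ||f||_4 = (integral_0^3 |x^4|^4 dx)^(1/4)
     = (integral_0^3 x^16 dx)^(1/4)
Step 2: integral_0^3 x^16 dx = [x^17/(17)] from 0 to 3 = 3^17/17
     = 129140163/17 = 7.596480e+06
Step 3: ||f||_4 = (7.596480e+06)^(1/4) = 52.49925


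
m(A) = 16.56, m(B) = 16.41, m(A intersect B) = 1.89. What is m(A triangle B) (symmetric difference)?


m(A Delta B) = m(A) + m(B) - 2*m(A n B)
= 16.56 + 16.41 - 2*1.89
= 16.56 + 16.41 - 3.78
= 29.19


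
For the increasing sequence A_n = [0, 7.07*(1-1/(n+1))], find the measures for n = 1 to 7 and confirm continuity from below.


By continuity of measure from below: if A_n increases to A, then m(A_n) -> m(A).
Here A = [0, 7.07], so m(A) = 7.07
Step 1: a_1 = 7.07*(1 - 1/2) = 3.535, m(A_1) = 3.535
Step 2: a_2 = 7.07*(1 - 1/3) = 4.7133, m(A_2) = 4.7133
Step 3: a_3 = 7.07*(1 - 1/4) = 5.3025, m(A_3) = 5.3025
Step 4: a_4 = 7.07*(1 - 1/5) = 5.656, m(A_4) = 5.656
Step 5: a_5 = 7.07*(1 - 1/6) = 5.8917, m(A_5) = 5.8917
Step 6: a_6 = 7.07*(1 - 1/7) = 6.06, m(A_6) = 6.06
Step 7: a_7 = 7.07*(1 - 1/8) = 6.1863, m(A_7) = 6.1863
Limit: m(A_n) -> m([0,7.07]) = 7.07


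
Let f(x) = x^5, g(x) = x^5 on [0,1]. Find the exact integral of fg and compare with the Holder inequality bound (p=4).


Step 1: Exact integral of f*g = integral(x^10, 0, 1) = 1/11
     = 0.090909
Step 2: Holder bound with p=4, q=1.333333:
  ||f||_p = (integral x^20 dx)^(1/4) = (1/21)^(1/4) = 0.467138
  ||g||_q = (integral x^6.666667 dx)^(1/1.333333) = (1/7.666667)^(1/1.333333) = 0.217043
Step 3: Holder bound = ||f||_p * ||g||_q = 0.467138 * 0.217043 = 0.101389
Verification: 0.090909 <= 0.101389 (Holder holds)


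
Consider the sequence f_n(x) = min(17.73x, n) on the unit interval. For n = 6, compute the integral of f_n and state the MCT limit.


f(x) = 17.73x on [0,1]; f_n(x) = min(17.73x, n). At n = 6:
Step 1: f(x) reaches 6 at x = 6/17.73 = 0.338409
Step 2: integral(f_6) = integral(17.73x, 0, 0.338409) + integral(6, 0.338409, 1)
       = 17.73*0.338409^2/2 + 6*(1 - 0.338409)
       = 1.015228 + 3.969543
       = 4.984772
Step 3: As n -> infinity, f_n increases to f, so by MCT integral(f_n) -> integral(f) = 17.73/2 = 8.865.
Convergence: integral(f_6) = 4.984772 -> 8.865 as n -> infinity


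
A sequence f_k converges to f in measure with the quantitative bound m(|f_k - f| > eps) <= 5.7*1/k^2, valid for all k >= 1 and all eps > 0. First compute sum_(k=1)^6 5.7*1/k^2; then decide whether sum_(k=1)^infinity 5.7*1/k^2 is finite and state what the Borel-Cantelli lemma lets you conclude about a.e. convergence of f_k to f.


Step 1: List the terms 5.7*1/k^2 for k = 1 to 6:
  k=1: 5.7
  k=2: 1.425
  k=3: 0.633333
  k=4: 0.35625
  k=5: 0.228
  k=6: 0.158333
Step 2: Partial sum = 5.7 + 1.425 + 0.633333 + 0.35625 + 0.228 + 0.158333
     = 8.500917
Step 3: The full series sum_(k>=1) 5.7*1/k^2 converges (p-series with p = 2 > 1; a constant multiple of a convergent series converges).
Step 4: Fix eps > 0. Since sum_k m(|f_k - f| > eps) < infinity, the Borel-Cantelli lemma gives
        m(limsup_k {|f_k - f| > eps}) = 0, i.e. for a.e. x, |f_k(x) - f(x)| <= eps for all large k.
        Applying this with eps = 1/j for j = 1, 2, ... and intersecting the countably many full-measure sets,
        for a.e. x we get limsup_k |f_k(x) - f(x)| <= 1/j for every j, hence f_k -> f almost everywhere.
Conclusion: series converges; Borel-Cantelli yields f_k -> f a.e.


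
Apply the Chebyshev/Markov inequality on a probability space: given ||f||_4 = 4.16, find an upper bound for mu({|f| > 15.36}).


Chebyshev/Markov inequality: mu(|f| > eps) <= (||f||_p / eps)^p
Step 1: ||f||_4 / eps = 4.16 / 15.36 = 0.270833
Step 2: Raise to power p = 4:
  (0.270833)^4 = 0.00538
Step 3: Therefore mu(|f| > 15.36) <= 0.00538


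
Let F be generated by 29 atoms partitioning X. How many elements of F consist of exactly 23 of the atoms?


Each element of F is a union of some subset of the 29 atoms.
Elements that are unions of exactly 23 atoms correspond to 23-element subsets of the 29 atoms.
Count = C(29, 23) = 29! / (23! * 6!) = 475020.


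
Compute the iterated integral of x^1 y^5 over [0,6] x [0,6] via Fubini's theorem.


By Fubini's theorem, the double integral factors as a product of single integrals:
Step 1: integral_0^6 x^1 dx = [x^2/2] from 0 to 6
     = 6^2/2 = 18
Step 2: integral_0^6 y^5 dy = [y^6/6] from 0 to 6
     = 6^6/6 = 7776
Step 3: Double integral = 18 * 7776 = 139968


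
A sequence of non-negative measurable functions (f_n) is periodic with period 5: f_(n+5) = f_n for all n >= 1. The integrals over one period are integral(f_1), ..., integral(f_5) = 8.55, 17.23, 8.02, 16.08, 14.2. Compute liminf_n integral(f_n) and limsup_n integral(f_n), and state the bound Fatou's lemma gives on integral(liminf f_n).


The sequence (integral(f_n)) is periodic with period 5, repeating the values 8.55, 17.23, 8.02, 16.08, 14.2 indefinitely.
Step 1: For a periodic sequence, every tail (a_m, a_(m+1), ...) contains all 5 period values infinitely often.
Step 2: Hence inf of every tail = min of the period values = min(8.55, 17.23, 8.02, 16.08, 14.2) = 8.02.
        liminf_n integral(f_n) = sup over m of (inf of tail from m) = 8.02.
Step 3: Similarly sup of every tail = max of the period values = 17.23.
        limsup_n integral(f_n) = 17.23.
Step 4: Fatou's lemma: integral(liminf_n f_n) <= liminf_n integral(f_n) = 8.02.
        So the integral of the pointwise liminf is at most 8.02.


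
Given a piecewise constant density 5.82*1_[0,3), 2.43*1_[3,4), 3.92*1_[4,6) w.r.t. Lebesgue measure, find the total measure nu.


Integrate each piece of the Radon-Nikodym derivative:
Step 1: integral_0^3 5.82 dx = 5.82*(3-0) = 5.82*3 = 17.46
Step 2: integral_3^4 2.43 dx = 2.43*(4-3) = 2.43*1 = 2.43
Step 3: integral_4^6 3.92 dx = 3.92*(6-4) = 3.92*2 = 7.84
Total: 17.46 + 2.43 + 7.84 = 27.73


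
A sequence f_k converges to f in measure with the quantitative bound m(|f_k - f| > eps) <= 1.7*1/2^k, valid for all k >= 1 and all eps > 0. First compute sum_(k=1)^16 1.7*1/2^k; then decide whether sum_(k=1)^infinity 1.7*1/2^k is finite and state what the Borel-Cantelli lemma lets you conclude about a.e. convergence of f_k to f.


Step 1: List the terms 1.7*1/2^k for k = 1 to 16:
  k=1: 0.85
  k=2: 0.425
  k=3: 0.2125
  k=4: 0.10625
  k=5: 0.053125
  k=6: 0.026562
  k=7: 0.013281
  k=8: 0.006641
  k=9: 0.00332
  k=10: 0.00166
  k=11: 8.300781e-04
  k=12: 4.150391e-04
  k=13: 2.075195e-04
  k=14: 1.037598e-04
  k=15: 5.187988e-05
  k=16: 2.593994e-05
Step 2: Partial sum = 0.85 + 0.425 + 0.2125 + 0.10625 + 0.053125 + 0.026562 + 0.013281 + 0.006641 + 0.00332 + 0.00166 + 8.300781e-04 + 4.150391e-04 + 2.075195e-04 + 1.037598e-04 + 5.187988e-05 + 2.593994e-05
     = 1.699974
Step 3: The full series sum_(k>=1) 1.7*1/2^k converges (geometric series with ratio 1/2 < 1; a constant multiple of a convergent series converges).
Step 4: Fix eps > 0. Since sum_k m(|f_k - f| > eps) < infinity, the Borel-Cantelli lemma gives
        m(limsup_k {|f_k - f| > eps}) = 0, i.e. for a.e. x, |f_k(x) - f(x)| <= eps for all large k.
        Applying this with eps = 1/j for j = 1, 2, ... and intersecting the countably many full-measure sets,
        for a.e. x we get limsup_k |f_k(x) - f(x)| <= 1/j for every j, hence f_k -> f almost everywhere.
Conclusion: series converges; Borel-Cantelli yields f_k -> f a.e.


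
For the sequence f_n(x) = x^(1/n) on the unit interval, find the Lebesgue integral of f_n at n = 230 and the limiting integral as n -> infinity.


At n = 230: f_230(x) = x^(1/230).
Step 1: integral(x^(1/230), 0, 1) = [x^(1/230+1) / (1/230+1)] from 0 to 1
     = 1 / (1/230 + 1) = 1 / ((230+1)/230) = 230/(230+1)
     = 230/231 = 0.995671
Step 2: As n -> infinity, f_n(x) = x^(1/n) -> 1 for x in (0,1], and f_n is increasing in n.
By MCT, lim_n integral(f_n) = integral(lim_n f_n) = integral(1, 0, 1) = 1.
Step 3: Verify convergence: 230/231 = 0.995671 -> 1


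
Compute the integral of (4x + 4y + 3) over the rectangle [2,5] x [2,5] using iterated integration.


By Fubini, integrate in x first, then y.
Step 1: Fix y, integrate over x in [2,5]:
  integral(4x + 4y + 3, x=2..5)
  = 4*(5^2 - 2^2)/2 + (4y + 3)*(5 - 2)
  = 42 + (4y + 3)*3
  = 42 + 12y + 9
  = 51 + 12y
Step 2: Integrate over y in [2,5]:
  integral(51 + 12y, y=2..5)
  = 51*3 + 12*(5^2 - 2^2)/2
  = 153 + 126
  = 279


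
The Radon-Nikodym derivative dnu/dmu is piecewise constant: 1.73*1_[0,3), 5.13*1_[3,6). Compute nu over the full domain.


Integrate each piece of the Radon-Nikodym derivative:
Step 1: integral_0^3 1.73 dx = 1.73*(3-0) = 1.73*3 = 5.19
Step 2: integral_3^6 5.13 dx = 5.13*(6-3) = 5.13*3 = 15.39
Total: 5.19 + 15.39 = 20.58


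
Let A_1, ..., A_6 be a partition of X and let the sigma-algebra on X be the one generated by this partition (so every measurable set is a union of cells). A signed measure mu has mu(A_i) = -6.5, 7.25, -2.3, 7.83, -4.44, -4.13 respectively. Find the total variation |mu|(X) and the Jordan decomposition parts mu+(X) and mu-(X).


Step 1: Every measurable set is a union of atoms (the cells / points), so a Hahn decomposition is
  obtained by grouping atoms by sign: P = union of atoms with mu > 0, N = union of the remaining atoms.
  Atoms in P (indices): 2, 4;  atoms in N (indices): 1, 3, 5, 6
  Positive values: 7.25, 7.83
  Negative values: -6.5, -2.3, -4.44, -4.13
Step 2: mu+(X) = mu(P) = sum of positive atom values = 15.08
Step 3: mu-(X) = -mu(N) = sum of |negative atom values| = 17.37
Step 4: |mu|(X) = mu+(X) + mu-(X) = 15.08 + 17.37 = 32.45


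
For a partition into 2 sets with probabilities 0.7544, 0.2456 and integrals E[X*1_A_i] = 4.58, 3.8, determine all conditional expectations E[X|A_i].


For each cell A_i: E[X|A_i] = E[X*1_A_i] / P(A_i)
Step 1: E[X|A_1] = 4.58 / 0.7544 = 6.07105
Step 2: E[X|A_2] = 3.8 / 0.2456 = 15.472313
Verification: E[X] = sum E[X*1_A_i] = 4.58 + 3.8 = 8.38


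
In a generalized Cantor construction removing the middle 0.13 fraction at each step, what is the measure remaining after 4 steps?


Step 1: At each step, fraction remaining = 1 - 0.13 = 0.87
Step 2: After 4 steps, measure = (0.87)^4
Step 3: Computing the power step by step:
  After step 1: 0.87
  After step 2: 0.7569
  After step 3: 0.658503
  After step 4: 0.572898
Result = 0.572898


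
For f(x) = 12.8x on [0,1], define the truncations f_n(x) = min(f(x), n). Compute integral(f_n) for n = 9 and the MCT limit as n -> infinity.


f(x) = 12.8x on [0,1]; f_n(x) = min(12.8x, n). At n = 9:
Step 1: f(x) reaches 9 at x = 9/12.8 = 0.703125
Step 2: integral(f_9) = integral(12.8x, 0, 0.703125) + integral(9, 0.703125, 1)
       = 12.8*0.703125^2/2 + 9*(1 - 0.703125)
       = 3.164062 + 2.671875
       = 5.835938
Step 3: As n -> infinity, f_n increases to f, so by MCT integral(f_n) -> integral(f) = 12.8/2 = 6.4.
Convergence: integral(f_9) = 5.835938 -> 6.4 as n -> infinity


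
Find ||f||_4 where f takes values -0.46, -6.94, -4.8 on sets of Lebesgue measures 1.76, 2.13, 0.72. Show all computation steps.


Step 1: Compute |f_i|^4 for each value:
  |-0.46|^4 = 0.044775
  |-6.94|^4 = 2319.732365
  |-4.8|^4 = 530.8416
Step 2: Multiply by measures and sum:
  0.044775 * 1.76 = 0.078803
  2319.732365 * 2.13 = 4941.029937
  530.8416 * 0.72 = 382.205952
Sum = 0.078803 + 4941.029937 + 382.205952 = 5323.314693
Step 3: Take the p-th root:
||f||_4 = (5323.314693)^(1/4) = 8.541724


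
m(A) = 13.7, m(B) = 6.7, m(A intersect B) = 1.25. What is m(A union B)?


By inclusion-exclusion: m(A u B) = m(A) + m(B) - m(A n B)
= 13.7 + 6.7 - 1.25
= 19.15


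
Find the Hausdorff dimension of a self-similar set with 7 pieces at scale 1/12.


For a self-similar set with N copies scaled by 1/r:
dim_H = log(N)/log(r) = log(7)/log(12)
= 1.94591/2.484907
= 0.783092


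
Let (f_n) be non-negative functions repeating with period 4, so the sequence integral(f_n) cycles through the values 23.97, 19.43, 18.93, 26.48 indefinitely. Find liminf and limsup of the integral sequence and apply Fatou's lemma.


The sequence (integral(f_n)) is periodic with period 4, repeating the values 23.97, 19.43, 18.93, 26.48 indefinitely.
Step 1: For a periodic sequence, every tail (a_m, a_(m+1), ...) contains all 4 period values infinitely often.
Step 2: Hence inf of every tail = min of the period values = min(23.97, 19.43, 18.93, 26.48) = 18.93.
        liminf_n integral(f_n) = sup over m of (inf of tail from m) = 18.93.
Step 3: Similarly sup of every tail = max of the period values = 26.48.
        limsup_n integral(f_n) = 26.48.
Step 4: Fatou's lemma: integral(liminf_n f_n) <= liminf_n integral(f_n) = 18.93.
        So the integral of the pointwise liminf is at most 18.93.


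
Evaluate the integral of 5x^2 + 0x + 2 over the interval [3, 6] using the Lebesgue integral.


The Lebesgue integral of a Riemann-integrable function agrees with the Riemann integral.
Antiderivative F(x) = (5/3)x^3 + (0/2)x^2 + 2x
F(6) = (5/3)*6^3 + (0/2)*6^2 + 2*6
     = (5/3)*216 + (0/2)*36 + 2*6
     = 360 + 0.0 + 12
     = 372
F(3) = 51
Integral = F(6) - F(3) = 372 - 51 = 321


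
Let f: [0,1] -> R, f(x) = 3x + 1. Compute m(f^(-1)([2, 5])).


f^(-1)([2, 5]) = {x : 2 <= 3x + 1 <= 5}
Solving: (2 - 1)/3 <= x <= (5 - 1)/3
= [0.333333, 1.333333]
Intersecting with [0,1]: [0.333333, 1]
Measure = 1 - 0.333333 = 0.666667


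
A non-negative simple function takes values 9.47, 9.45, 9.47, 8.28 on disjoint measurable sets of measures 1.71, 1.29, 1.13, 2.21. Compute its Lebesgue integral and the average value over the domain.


Step 1: Integral = sum(value_i * measure_i)
= 9.47*1.71 + 9.45*1.29 + 9.47*1.13 + 8.28*2.21
= 16.1937 + 12.1905 + 10.7011 + 18.2988
= 57.3841
Step 2: Total measure of domain = 1.71 + 1.29 + 1.13 + 2.21 = 6.34
Step 3: Average value = 57.3841 / 6.34 = 9.05112


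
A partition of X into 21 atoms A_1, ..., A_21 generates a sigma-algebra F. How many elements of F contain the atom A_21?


Each element of F is a union of some subset S of the 21 atoms.
The element contains A_21 iff A_21 is in S.
So we count subsets S of {A_1,...,A_21} with A_21 in S: choose freely among the other 20 atoms.
Count = 2^(21-1) = 2^20 = 1048576.


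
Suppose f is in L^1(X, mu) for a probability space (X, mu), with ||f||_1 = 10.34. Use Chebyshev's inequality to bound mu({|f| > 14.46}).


Chebyshev/Markov inequality: mu(|f| > eps) <= (||f||_p / eps)^p
Step 1: ||f||_1 / eps = 10.34 / 14.46 = 0.715076
Step 2: Raise to power p = 1:
  (0.715076)^1 = 0.715076
Step 3: Therefore mu(|f| > 14.46) <= 0.715076


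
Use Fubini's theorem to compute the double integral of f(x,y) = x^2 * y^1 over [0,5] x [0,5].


By Fubini's theorem, the double integral factors as a product of single integrals:
Step 1: integral_0^5 x^2 dx = [x^3/3] from 0 to 5
     = 5^3/3 = 41.666667
Step 2: integral_0^5 y^1 dy = [y^2/2] from 0 to 5
     = 5^2/2 = 12.5
Step 3: Double integral = 41.666667 * 12.5 = 520.833333


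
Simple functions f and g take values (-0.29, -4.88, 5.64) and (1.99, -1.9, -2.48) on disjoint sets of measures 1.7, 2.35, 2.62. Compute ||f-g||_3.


Step 1: Compute differences f_i - g_i:
  -0.29 - 1.99 = -2.28
  -4.88 - -1.9 = -2.98
  5.64 - -2.48 = 8.12
Step 2: Compute |diff|^3 * measure for each set:
  |-2.28|^3 * 1.7 = 11.852352 * 1.7 = 20.148998
  |-2.98|^3 * 2.35 = 26.463592 * 2.35 = 62.189441
  |8.12|^3 * 2.62 = 535.387328 * 2.62 = 1402.714799
Step 3: Sum = 1485.053239
Step 4: ||f-g||_3 = (1485.053239)^(1/3) = 11.408994


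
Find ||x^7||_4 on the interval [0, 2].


Step 1: ||f||_4 = (integral_0^2 |x^7|^4 dx)^(1/4)
     = (integral_0^2 x^28 dx)^(1/4)
Step 2: integral_0^2 x^28 dx = [x^29/(29)] from 0 to 2 = 2^29/29
     = 536870912/29 = 1.851279e+07
Step 3: ||f||_4 = (1.851279e+07)^(1/4) = 65.594582


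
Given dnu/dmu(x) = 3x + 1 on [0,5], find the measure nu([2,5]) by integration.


nu(A) = integral_A (dnu/dmu) dmu = integral_2^5 (3x + 1) dx
Step 1: Antiderivative F(x) = (3/2)x^2 + 1x
Step 2: F(5) = (3/2)*5^2 + 1*5 = 37.5 + 5 = 42.5
Step 3: F(2) = (3/2)*2^2 + 1*2 = 6 + 2 = 8
Step 4: nu([2,5]) = F(5) - F(2) = 42.5 - 8 = 34.5


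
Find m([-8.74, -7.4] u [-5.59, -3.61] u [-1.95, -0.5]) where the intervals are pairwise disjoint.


For pairwise disjoint intervals, m(union) = sum of lengths.
= (-7.4 - -8.74) + (-3.61 - -5.59) + (-0.5 - -1.95)
= 1.34 + 1.98 + 1.45
= 4.77


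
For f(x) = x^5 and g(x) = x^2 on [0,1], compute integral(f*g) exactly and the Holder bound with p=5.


Step 1: Exact integral of f*g = integral(x^7, 0, 1) = 1/8
     = 0.125
Step 2: Holder bound with p=5, q=1.25:
  ||f||_p = (integral x^25 dx)^(1/5) = (1/26)^(1/5) = 0.521201
  ||g||_q = (integral x^2.5 dx)^(1/1.25) = (1/3.5)^(1/1.25) = 0.367067
Step 3: Holder bound = ||f||_p * ||g||_q = 0.521201 * 0.367067 = 0.191316
Verification: 0.125 <= 0.191316 (Holder holds)


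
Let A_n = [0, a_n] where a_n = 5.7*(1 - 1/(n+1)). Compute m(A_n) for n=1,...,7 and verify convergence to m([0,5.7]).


By continuity of measure from below: if A_n increases to A, then m(A_n) -> m(A).
Here A = [0, 5.7], so m(A) = 5.7
Step 1: a_1 = 5.7*(1 - 1/2) = 2.85, m(A_1) = 2.85
Step 2: a_2 = 5.7*(1 - 1/3) = 3.8, m(A_2) = 3.8
Step 3: a_3 = 5.7*(1 - 1/4) = 4.275, m(A_3) = 4.275
Step 4: a_4 = 5.7*(1 - 1/5) = 4.56, m(A_4) = 4.56
Step 5: a_5 = 5.7*(1 - 1/6) = 4.75, m(A_5) = 4.75
Step 6: a_6 = 5.7*(1 - 1/7) = 4.8857, m(A_6) = 4.8857
Step 7: a_7 = 5.7*(1 - 1/8) = 4.9875, m(A_7) = 4.9875
Limit: m(A_n) -> m([0,5.7]) = 5.7


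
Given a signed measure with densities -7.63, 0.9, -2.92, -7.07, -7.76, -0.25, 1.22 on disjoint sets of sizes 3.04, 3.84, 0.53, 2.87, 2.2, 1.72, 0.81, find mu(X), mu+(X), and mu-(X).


Step 1: Compute signed measure on each set:
  Set 1: -7.63 * 3.04 = -23.1952
  Set 2: 0.9 * 3.84 = 3.456
  Set 3: -2.92 * 0.53 = -1.5476
  Set 4: -7.07 * 2.87 = -20.2909
  Set 5: -7.76 * 2.2 = -17.072
  Set 6: -0.25 * 1.72 = -0.43
  Set 7: 1.22 * 0.81 = 0.9882
Step 2: Total signed measure = (-23.1952) + (3.456) + (-1.5476) + (-20.2909) + (-17.072) + (-0.43) + (0.9882)
     = -58.0915
Step 3: Positive part mu+(X) = sum of positive contributions = 4.4442
Step 4: Negative part mu-(X) = |sum of negative contributions| = 62.5357


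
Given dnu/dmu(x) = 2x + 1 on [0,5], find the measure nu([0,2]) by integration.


nu(A) = integral_A (dnu/dmu) dmu = integral_0^2 (2x + 1) dx
Step 1: Antiderivative F(x) = (2/2)x^2 + 1x
Step 2: F(2) = (2/2)*2^2 + 1*2 = 4 + 2 = 6
Step 3: F(0) = (2/2)*0^2 + 1*0 = 0.0 + 0 = 0.0
Step 4: nu([0,2]) = F(2) - F(0) = 6 - 0.0 = 6


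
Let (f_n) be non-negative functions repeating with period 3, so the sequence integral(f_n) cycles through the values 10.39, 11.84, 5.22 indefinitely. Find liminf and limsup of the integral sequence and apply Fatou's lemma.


The sequence (integral(f_n)) is periodic with period 3, repeating the values 10.39, 11.84, 5.22 indefinitely.
Step 1: For a periodic sequence, every tail (a_m, a_(m+1), ...) contains all 3 period values infinitely often.
Step 2: Hence inf of every tail = min of the period values = min(10.39, 11.84, 5.22) = 5.22.
        liminf_n integral(f_n) = sup over m of (inf of tail from m) = 5.22.
Step 3: Similarly sup of every tail = max of the period values = 11.84.
        limsup_n integral(f_n) = 11.84.
Step 4: Fatou's lemma: integral(liminf_n f_n) <= liminf_n integral(f_n) = 5.22.
        So the integral of the pointwise liminf is at most 5.22.


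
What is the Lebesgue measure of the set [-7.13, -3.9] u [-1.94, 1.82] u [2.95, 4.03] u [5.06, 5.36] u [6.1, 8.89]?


For pairwise disjoint intervals, m(union) = sum of lengths.
= (-3.9 - -7.13) + (1.82 - -1.94) + (4.03 - 2.95) + (5.36 - 5.06) + (8.89 - 6.1)
= 3.23 + 3.76 + 1.08 + 0.3 + 2.79
= 11.16


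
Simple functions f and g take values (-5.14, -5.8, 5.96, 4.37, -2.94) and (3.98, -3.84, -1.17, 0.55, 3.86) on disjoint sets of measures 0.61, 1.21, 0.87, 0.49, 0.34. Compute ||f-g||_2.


Step 1: Compute differences f_i - g_i:
  -5.14 - 3.98 = -9.12
  -5.8 - -3.84 = -1.96
  5.96 - -1.17 = 7.13
  4.37 - 0.55 = 3.82
  -2.94 - 3.86 = -6.8
Step 2: Compute |diff|^2 * measure for each set:
  |-9.12|^2 * 0.61 = 83.1744 * 0.61 = 50.736384
  |-1.96|^2 * 1.21 = 3.8416 * 1.21 = 4.648336
  |7.13|^2 * 0.87 = 50.8369 * 0.87 = 44.228103
  |3.82|^2 * 0.49 = 14.5924 * 0.49 = 7.150276
  |-6.8|^2 * 0.34 = 46.24 * 0.34 = 15.7216
Step 3: Sum = 122.484699
Step 4: ||f-g||_2 = (122.484699)^(1/2) = 11.067281


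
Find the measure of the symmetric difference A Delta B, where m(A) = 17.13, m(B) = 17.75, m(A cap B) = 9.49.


m(A Delta B) = m(A) + m(B) - 2*m(A n B)
= 17.13 + 17.75 - 2*9.49
= 17.13 + 17.75 - 18.98
= 15.9


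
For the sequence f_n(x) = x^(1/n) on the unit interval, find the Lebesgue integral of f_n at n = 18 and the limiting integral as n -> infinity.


At n = 18: f_18(x) = x^(1/18).
Step 1: integral(x^(1/18), 0, 1) = [x^(1/18+1) / (1/18+1)] from 0 to 1
     = 1 / (1/18 + 1) = 1 / ((18+1)/18) = 18/(18+1)
     = 18/19 = 0.947368
Step 2: As n -> infinity, f_n(x) = x^(1/n) -> 1 for x in (0,1], and f_n is increasing in n.
By MCT, lim_n integral(f_n) = integral(lim_n f_n) = integral(1, 0, 1) = 1.
Step 3: Verify convergence: 18/19 = 0.947368 -> 1


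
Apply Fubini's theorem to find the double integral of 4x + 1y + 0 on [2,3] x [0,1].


By Fubini, integrate in x first, then y.
Step 1: Fix y, integrate over x in [2,3]:
  integral(4x + 1y + 0, x=2..3)
  = 4*(3^2 - 2^2)/2 + (1y + 0)*(3 - 2)
  = 10 + (1y + 0)*1
  = 10 + 1y + 0
  = 10 + 1y
Step 2: Integrate over y in [0,1]:
  integral(10 + 1y, y=0..1)
  = 10*1 + 1*(1^2 - 0^2)/2
  = 10 + 0.5
  = 10.5


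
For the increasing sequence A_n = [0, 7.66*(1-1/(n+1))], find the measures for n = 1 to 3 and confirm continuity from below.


By continuity of measure from below: if A_n increases to A, then m(A_n) -> m(A).
Here A = [0, 7.66], so m(A) = 7.66
Step 1: a_1 = 7.66*(1 - 1/2) = 3.83, m(A_1) = 3.83
Step 2: a_2 = 7.66*(1 - 1/3) = 5.1067, m(A_2) = 5.1067
Step 3: a_3 = 7.66*(1 - 1/4) = 5.745, m(A_3) = 5.745
Limit: m(A_n) -> m([0,7.66]) = 7.66


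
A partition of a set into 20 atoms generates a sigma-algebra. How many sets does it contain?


Each element of the sigma-algebra is a union of some subset of the 20 atoms.
The number of such subsets is 2^20 = 1048576.


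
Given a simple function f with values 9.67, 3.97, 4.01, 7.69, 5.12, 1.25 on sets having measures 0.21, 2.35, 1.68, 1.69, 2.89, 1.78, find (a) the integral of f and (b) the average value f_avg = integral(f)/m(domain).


Step 1: Integral = sum(value_i * measure_i)
= 9.67*0.21 + 3.97*2.35 + 4.01*1.68 + 7.69*1.69 + 5.12*2.89 + 1.25*1.78
= 2.0307 + 9.3295 + 6.7368 + 12.9961 + 14.7968 + 2.225
= 48.1149
Step 2: Total measure of domain = 0.21 + 2.35 + 1.68 + 1.69 + 2.89 + 1.78 = 10.6
Step 3: Average value = 48.1149 / 10.6 = 4.539142


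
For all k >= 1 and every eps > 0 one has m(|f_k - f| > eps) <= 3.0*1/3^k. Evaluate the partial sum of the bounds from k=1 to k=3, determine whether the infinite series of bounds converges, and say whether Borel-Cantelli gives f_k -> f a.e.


Step 1: List the terms 3.0*1/3^k for k = 1 to 3:
  k=1: 1
  k=2: 0.333333
  k=3: 0.111111
Step 2: Partial sum = 1 + 0.333333 + 0.111111
     = 1.444444
Step 3: The full series sum_(k>=1) 3.0*1/3^k converges (geometric series with ratio 1/3 < 1; a constant multiple of a convergent series converges).
Step 4: Fix eps > 0. Since sum_k m(|f_k - f| > eps) < infinity, the Borel-Cantelli lemma gives
        m(limsup_k {|f_k - f| > eps}) = 0, i.e. for a.e. x, |f_k(x) - f(x)| <= eps for all large k.
        Applying this with eps = 1/j for j = 1, 2, ... and intersecting the countably many full-measure sets,
        for a.e. x we get limsup_k |f_k(x) - f(x)| <= 1/j for every j, hence f_k -> f almost everywhere.
Conclusion: series converges; Borel-Cantelli yields f_k -> f a.e.


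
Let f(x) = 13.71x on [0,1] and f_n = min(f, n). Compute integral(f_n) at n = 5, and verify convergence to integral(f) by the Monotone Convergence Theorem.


f(x) = 13.71x on [0,1]; f_n(x) = min(13.71x, n). At n = 5:
Step 1: f(x) reaches 5 at x = 5/13.71 = 0.364697
Step 2: integral(f_5) = integral(13.71x, 0, 0.364697) + integral(5, 0.364697, 1)
       = 13.71*0.364697^2/2 + 5*(1 - 0.364697)
       = 0.911743 + 3.176513
       = 4.088257
Step 3: As n -> infinity, f_n increases to f, so by MCT integral(f_n) -> integral(f) = 13.71/2 = 6.855.
Convergence: integral(f_5) = 4.088257 -> 6.855 as n -> infinity


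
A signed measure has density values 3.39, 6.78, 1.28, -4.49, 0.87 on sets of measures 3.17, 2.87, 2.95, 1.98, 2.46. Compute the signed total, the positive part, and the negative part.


Step 1: Compute signed measure on each set:
  Set 1: 3.39 * 3.17 = 10.7463
  Set 2: 6.78 * 2.87 = 19.4586
  Set 3: 1.28 * 2.95 = 3.776
  Set 4: -4.49 * 1.98 = -8.8902
  Set 5: 0.87 * 2.46 = 2.1402
Step 2: Total signed measure = (10.7463) + (19.4586) + (3.776) + (-8.8902) + (2.1402)
     = 27.2309
Step 3: Positive part mu+(X) = sum of positive contributions = 36.1211
Step 4: Negative part mu-(X) = |sum of negative contributions| = 8.8902


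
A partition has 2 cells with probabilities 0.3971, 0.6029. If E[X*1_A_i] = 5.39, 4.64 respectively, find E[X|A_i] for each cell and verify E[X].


For each cell A_i: E[X|A_i] = E[X*1_A_i] / P(A_i)
Step 1: E[X|A_1] = 5.39 / 0.3971 = 13.573407
Step 2: E[X|A_2] = 4.64 / 0.6029 = 7.696135
Verification: E[X] = sum E[X*1_A_i] = 5.39 + 4.64 = 10.03


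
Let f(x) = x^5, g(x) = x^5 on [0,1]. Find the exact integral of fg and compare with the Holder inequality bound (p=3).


Step 1: Exact integral of f*g = integral(x^10, 0, 1) = 1/11
     = 0.090909
Step 2: Holder bound with p=3, q=1.5:
  ||f||_p = (integral x^15 dx)^(1/3) = (1/16)^(1/3) = 0.39685
  ||g||_q = (integral x^7.5 dx)^(1/1.5) = (1/8.5)^(1/1.5) = 0.240097
Step 3: Holder bound = ||f||_p * ||g||_q = 0.39685 * 0.240097 = 0.095283
Verification: 0.090909 <= 0.095283 (Holder holds)


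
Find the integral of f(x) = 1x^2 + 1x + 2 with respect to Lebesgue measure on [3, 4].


The Lebesgue integral of a Riemann-integrable function agrees with the Riemann integral.
Antiderivative F(x) = (1/3)x^3 + (1/2)x^2 + 2x
F(4) = (1/3)*4^3 + (1/2)*4^2 + 2*4
     = (1/3)*64 + (1/2)*16 + 2*4
     = 21.333333 + 8 + 8
     = 37.333333
F(3) = 19.5
Integral = F(4) - F(3) = 37.333333 - 19.5 = 17.833333


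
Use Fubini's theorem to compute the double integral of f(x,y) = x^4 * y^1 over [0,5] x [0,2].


By Fubini's theorem, the double integral factors as a product of single integrals:
Step 1: integral_0^5 x^4 dx = [x^5/5] from 0 to 5
     = 5^5/5 = 625
Step 2: integral_0^2 y^1 dy = [y^2/2] from 0 to 2
     = 2^2/2 = 2
Step 3: Double integral = 625 * 2 = 1250


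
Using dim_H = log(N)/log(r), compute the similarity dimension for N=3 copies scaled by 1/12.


For a self-similar set with N copies scaled by 1/r:
dim_H = log(N)/log(r) = log(3)/log(12)
= 1.098612/2.484907
= 0.442114


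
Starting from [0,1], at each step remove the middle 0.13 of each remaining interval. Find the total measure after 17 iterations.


Step 1: At each step, fraction remaining = 1 - 0.13 = 0.87
Step 2: After 17 steps, measure = (0.87)^17
Result = 0.093719


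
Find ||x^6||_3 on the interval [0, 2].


Step 1: ||f||_3 = (integral_0^2 |x^6|^3 dx)^(1/3)
     = (integral_0^2 x^18 dx)^(1/3)
Step 2: integral_0^2 x^18 dx = [x^19/(19)] from 0 to 2 = 2^19/19
     = 524288/19 = 27594.105263
Step 3: ||f||_3 = (27594.105263)^(1/3) = 30.218445


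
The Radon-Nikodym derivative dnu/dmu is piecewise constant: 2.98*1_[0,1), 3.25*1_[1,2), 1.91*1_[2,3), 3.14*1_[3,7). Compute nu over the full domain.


Integrate each piece of the Radon-Nikodym derivative:
Step 1: integral_0^1 2.98 dx = 2.98*(1-0) = 2.98*1 = 2.98
Step 2: integral_1^2 3.25 dx = 3.25*(2-1) = 3.25*1 = 3.25
Step 3: integral_2^3 1.91 dx = 1.91*(3-2) = 1.91*1 = 1.91
Step 4: integral_3^7 3.14 dx = 3.14*(7-3) = 3.14*4 = 12.56
Total: 2.98 + 3.25 + 1.91 + 12.56 = 20.7


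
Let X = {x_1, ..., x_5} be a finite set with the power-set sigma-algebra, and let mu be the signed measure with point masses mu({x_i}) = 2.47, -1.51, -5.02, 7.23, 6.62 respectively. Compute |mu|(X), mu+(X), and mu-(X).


Step 1: Every measurable set is a union of atoms (the cells / points), so a Hahn decomposition is
  obtained by grouping atoms by sign: P = union of atoms with mu > 0, N = union of the remaining atoms.
  Atoms in P (indices): 1, 4, 5;  atoms in N (indices): 2, 3
  Positive values: 2.47, 7.23, 6.62
  Negative values: -1.51, -5.02
Step 2: mu+(X) = mu(P) = sum of positive atom values = 16.32
Step 3: mu-(X) = -mu(N) = sum of |negative atom values| = 6.53
Step 4: |mu|(X) = mu+(X) + mu-(X) = 16.32 + 6.53 = 22.85


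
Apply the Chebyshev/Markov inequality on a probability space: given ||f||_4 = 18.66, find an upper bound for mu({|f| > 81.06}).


Chebyshev/Markov inequality: mu(|f| > eps) <= (||f||_p / eps)^p
Step 1: ||f||_4 / eps = 18.66 / 81.06 = 0.2302
Step 2: Raise to power p = 4:
  (0.2302)^4 = 0.002808
Step 3: Therefore mu(|f| > 81.06) <= 0.002808


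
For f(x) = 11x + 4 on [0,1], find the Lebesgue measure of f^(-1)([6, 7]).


f^(-1)([6, 7]) = {x : 6 <= 11x + 4 <= 7}
Solving: (6 - 4)/11 <= x <= (7 - 4)/11
= [0.181818, 0.272727]
Intersecting with [0,1]: [0.181818, 0.272727]
Measure = 0.272727 - 0.181818 = 0.090909


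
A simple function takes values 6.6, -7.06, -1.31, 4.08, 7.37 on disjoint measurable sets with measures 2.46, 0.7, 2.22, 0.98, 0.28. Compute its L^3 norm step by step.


Step 1: Compute |f_i|^3 for each value:
  |6.6|^3 = 287.496
  |-7.06|^3 = 351.895816
  |-1.31|^3 = 2.248091
  |4.08|^3 = 67.917312
  |7.37|^3 = 400.315553
Step 2: Multiply by measures and sum:
  287.496 * 2.46 = 707.24016
  351.895816 * 0.7 = 246.327071
  2.248091 * 2.22 = 4.990762
  67.917312 * 0.98 = 66.558966
  400.315553 * 0.28 = 112.088355
Sum = 707.24016 + 246.327071 + 4.990762 + 66.558966 + 112.088355 = 1137.205314
Step 3: Take the p-th root:
||f||_3 = (1137.205314)^(1/3) = 10.437896


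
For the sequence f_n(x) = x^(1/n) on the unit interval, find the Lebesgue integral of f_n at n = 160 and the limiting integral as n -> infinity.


At n = 160: f_160(x) = x^(1/160).
Step 1: integral(x^(1/160), 0, 1) = [x^(1/160+1) / (1/160+1)] from 0 to 1
     = 1 / (1/160 + 1) = 1 / ((160+1)/160) = 160/(160+1)
     = 160/161 = 0.993789
Step 2: As n -> infinity, f_n(x) = x^(1/n) -> 1 for x in (0,1], and f_n is increasing in n.
By MCT, lim_n integral(f_n) = integral(lim_n f_n) = integral(1, 0, 1) = 1.
Step 3: Verify convergence: 160/161 = 0.993789 -> 1


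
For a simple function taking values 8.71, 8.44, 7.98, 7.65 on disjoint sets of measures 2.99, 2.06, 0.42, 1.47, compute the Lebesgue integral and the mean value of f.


Step 1: Integral = sum(value_i * measure_i)
= 8.71*2.99 + 8.44*2.06 + 7.98*0.42 + 7.65*1.47
= 26.0429 + 17.3864 + 3.3516 + 11.2455
= 58.0264
Step 2: Total measure of domain = 2.99 + 2.06 + 0.42 + 1.47 = 6.94
Step 3: Average value = 58.0264 / 6.94 = 8.361153


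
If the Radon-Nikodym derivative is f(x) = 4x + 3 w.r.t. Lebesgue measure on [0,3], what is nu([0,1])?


nu(A) = integral_A (dnu/dmu) dmu = integral_0^1 (4x + 3) dx
Step 1: Antiderivative F(x) = (4/2)x^2 + 3x
Step 2: F(1) = (4/2)*1^2 + 3*1 = 2 + 3 = 5
Step 3: F(0) = (4/2)*0^2 + 3*0 = 0.0 + 0 = 0.0
Step 4: nu([0,1]) = F(1) - F(0) = 5 - 0.0 = 5


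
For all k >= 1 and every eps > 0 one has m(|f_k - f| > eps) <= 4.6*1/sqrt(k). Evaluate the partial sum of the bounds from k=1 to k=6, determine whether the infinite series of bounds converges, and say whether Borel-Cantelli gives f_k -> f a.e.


Step 1: List the terms 4.6*1/sqrt(k) for k = 1 to 6:
  k=1: 4.6
  k=2: 3.252691
  k=3: 2.655811
  k=4: 2.3
  k=5: 2.057183
  k=6: 1.877942
Step 2: Partial sum = 4.6 + 3.252691 + 2.655811 + 2.3 + 2.057183 + 1.877942
     = 16.743627
Step 3: The full series sum_(k>=1) 4.6*1/sqrt(k) diverges (p-series with p = 1/2 <= 1; a nonzero constant multiple of a divergent series diverges).
Step 4: The (first) Borel-Cantelli lemma requires a summable sequence of measures, so it does not apply here;
        from this bound alone no conclusion about a.e. convergence can be drawn (convergence in measure still
        gives an a.e.-convergent subsequence, but not a.e. convergence of the whole sequence).
Conclusion: series diverges; Borel-Cantelli is inconclusive about a.e. convergence of f_k.


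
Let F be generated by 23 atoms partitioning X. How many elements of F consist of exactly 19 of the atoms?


Each element of F is a union of some subset of the 23 atoms.
Elements that are unions of exactly 19 atoms correspond to 19-element subsets of the 23 atoms.
Count = C(23, 19) = 23! / (19! * 4!) = 8855.


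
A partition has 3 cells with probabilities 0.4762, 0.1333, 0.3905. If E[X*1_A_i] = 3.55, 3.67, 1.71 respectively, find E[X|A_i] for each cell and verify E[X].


For each cell A_i: E[X|A_i] = E[X*1_A_i] / P(A_i)
Step 1: E[X|A_1] = 3.55 / 0.4762 = 7.454851
Step 2: E[X|A_2] = 3.67 / 0.1333 = 27.531883
Step 3: E[X|A_3] = 1.71 / 0.3905 = 4.379001
Verification: E[X] = sum E[X*1_A_i] = 3.55 + 3.67 + 1.71 = 8.93


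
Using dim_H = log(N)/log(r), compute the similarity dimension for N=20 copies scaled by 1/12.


For a self-similar set with N copies scaled by 1/r:
dim_H = log(N)/log(r) = log(20)/log(12)
= 2.995732/2.484907
= 1.205571


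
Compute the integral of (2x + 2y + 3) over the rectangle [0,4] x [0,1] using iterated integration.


By Fubini, integrate in x first, then y.
Step 1: Fix y, integrate over x in [0,4]:
  integral(2x + 2y + 3, x=0..4)
  = 2*(4^2 - 0^2)/2 + (2y + 3)*(4 - 0)
  = 16 + (2y + 3)*4
  = 16 + 8y + 12
  = 28 + 8y
Step 2: Integrate over y in [0,1]:
  integral(28 + 8y, y=0..1)
  = 28*1 + 8*(1^2 - 0^2)/2
  = 28 + 4
  = 32


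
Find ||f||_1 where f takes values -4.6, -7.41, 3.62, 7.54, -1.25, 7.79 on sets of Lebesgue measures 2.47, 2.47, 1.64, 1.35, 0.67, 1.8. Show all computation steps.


Step 1: Compute |f_i|^1 for each value:
  |-4.6|^1 = 4.6
  |-7.41|^1 = 7.41
  |3.62|^1 = 3.62
  |7.54|^1 = 7.54
  |-1.25|^1 = 1.25
  |7.79|^1 = 7.79
Step 2: Multiply by measures and sum:
  4.6 * 2.47 = 11.362
  7.41 * 2.47 = 18.3027
  3.62 * 1.64 = 5.9368
  7.54 * 1.35 = 10.179
  1.25 * 0.67 = 0.8375
  7.79 * 1.8 = 14.022
Sum = 11.362 + 18.3027 + 5.9368 + 10.179 + 0.8375 + 14.022 = 60.64
Step 3: Take the p-th root:
||f||_1 = (60.64)^(1/1) = 60.64


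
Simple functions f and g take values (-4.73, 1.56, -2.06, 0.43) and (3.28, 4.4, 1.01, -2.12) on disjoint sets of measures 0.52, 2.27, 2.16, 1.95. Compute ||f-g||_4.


Step 1: Compute differences f_i - g_i:
  -4.73 - 3.28 = -8.01
  1.56 - 4.4 = -2.84
  -2.06 - 1.01 = -3.07
  0.43 - -2.12 = 2.55
Step 2: Compute |diff|^4 * measure for each set:
  |-8.01|^4 * 0.52 = 4116.518432 * 0.52 = 2140.589585
  |-2.84|^4 * 2.27 = 65.053903 * 2.27 = 147.672361
  |-3.07|^4 * 2.16 = 88.82874 * 2.16 = 191.870078
  |2.55|^4 * 1.95 = 42.282506 * 1.95 = 82.450887
Step 3: Sum = 2562.582911
Step 4: ||f-g||_4 = (2562.582911)^(1/4) = 7.114911


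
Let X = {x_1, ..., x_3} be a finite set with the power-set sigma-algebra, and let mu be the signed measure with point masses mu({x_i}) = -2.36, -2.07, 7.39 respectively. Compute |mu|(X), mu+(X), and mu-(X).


Step 1: Every measurable set is a union of atoms (the cells / points), so a Hahn decomposition is
  obtained by grouping atoms by sign: P = union of atoms with mu > 0, N = union of the remaining atoms.
  Atoms in P (indices): 3;  atoms in N (indices): 1, 2
  Positive values: 7.39
  Negative values: -2.36, -2.07
Step 2: mu+(X) = mu(P) = sum of positive atom values = 7.39
Step 3: mu-(X) = -mu(N) = sum of |negative atom values| = 4.43
Step 4: |mu|(X) = mu+(X) + mu-(X) = 7.39 + 4.43 = 11.82


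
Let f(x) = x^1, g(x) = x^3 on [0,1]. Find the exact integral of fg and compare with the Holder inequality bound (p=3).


Step 1: Exact integral of f*g = integral(x^4, 0, 1) = 1/5
     = 0.2
Step 2: Holder bound with p=3, q=1.5:
  ||f||_p = (integral x^3 dx)^(1/3) = (1/4)^(1/3) = 0.629961
  ||g||_q = (integral x^4.5 dx)^(1/1.5) = (1/5.5)^(1/1.5) = 0.320941
Step 3: Holder bound = ||f||_p * ||g||_q = 0.629961 * 0.320941 = 0.20218
Verification: 0.2 <= 0.20218 (Holder holds)


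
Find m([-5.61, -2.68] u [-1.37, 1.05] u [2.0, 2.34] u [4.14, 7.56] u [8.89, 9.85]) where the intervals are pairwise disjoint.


For pairwise disjoint intervals, m(union) = sum of lengths.
= (-2.68 - -5.61) + (1.05 - -1.37) + (2.34 - 2.0) + (7.56 - 4.14) + (9.85 - 8.89)
= 2.93 + 2.42 + 0.34 + 3.42 + 0.96
= 10.07


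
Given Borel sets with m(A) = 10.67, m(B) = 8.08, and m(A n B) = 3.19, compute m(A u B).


By inclusion-exclusion: m(A u B) = m(A) + m(B) - m(A n B)
= 10.67 + 8.08 - 3.19
= 15.56


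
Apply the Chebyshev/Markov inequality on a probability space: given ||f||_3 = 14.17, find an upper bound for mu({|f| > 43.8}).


Chebyshev/Markov inequality: mu(|f| > eps) <= (||f||_p / eps)^p
Step 1: ||f||_3 / eps = 14.17 / 43.8 = 0.323516
Step 2: Raise to power p = 3:
  (0.323516)^3 = 0.03386
Step 3: Therefore mu(|f| > 43.8) <= 0.03386


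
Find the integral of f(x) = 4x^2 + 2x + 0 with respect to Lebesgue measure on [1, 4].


The Lebesgue integral of a Riemann-integrable function agrees with the Riemann integral.
Antiderivative F(x) = (4/3)x^3 + (2/2)x^2 + 0x
F(4) = (4/3)*4^3 + (2/2)*4^2 + 0*4
     = (4/3)*64 + (2/2)*16 + 0*4
     = 85.333333 + 16 + 0
     = 101.333333
F(1) = 2.333333
Integral = F(4) - F(1) = 101.333333 - 2.333333 = 99


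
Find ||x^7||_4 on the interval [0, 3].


Step 1: ||f||_4 = (integral_0^3 |x^7|^4 dx)^(1/4)
     = (integral_0^3 x^28 dx)^(1/4)
Step 2: integral_0^3 x^28 dx = [x^29/(29)] from 0 to 3 = 3^29/29
     = 68630377364883/29 = 2.366565e+12
Step 3: ||f||_4 = (2.366565e+12)^(1/4) = 1240.308149


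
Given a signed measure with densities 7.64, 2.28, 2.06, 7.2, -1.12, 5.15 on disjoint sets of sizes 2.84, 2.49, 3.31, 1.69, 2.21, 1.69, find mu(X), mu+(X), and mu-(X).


Step 1: Compute signed measure on each set:
  Set 1: 7.64 * 2.84 = 21.6976
  Set 2: 2.28 * 2.49 = 5.6772
  Set 3: 2.06 * 3.31 = 6.8186
  Set 4: 7.2 * 1.69 = 12.168
  Set 5: -1.12 * 2.21 = -2.4752
  Set 6: 5.15 * 1.69 = 8.7035
Step 2: Total signed measure = (21.6976) + (5.6772) + (6.8186) + (12.168) + (-2.4752) + (8.7035)
     = 52.5897
Step 3: Positive part mu+(X) = sum of positive contributions = 55.0649
Step 4: Negative part mu-(X) = |sum of negative contributions| = 2.4752


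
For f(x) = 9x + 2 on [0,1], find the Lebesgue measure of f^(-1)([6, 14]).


f^(-1)([6, 14]) = {x : 6 <= 9x + 2 <= 14}
Solving: (6 - 2)/9 <= x <= (14 - 2)/9
= [0.444444, 1.333333]
Intersecting with [0,1]: [0.444444, 1]
Measure = 1 - 0.444444 = 0.555556


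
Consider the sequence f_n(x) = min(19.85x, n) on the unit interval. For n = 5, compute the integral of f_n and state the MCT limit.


f(x) = 19.85x on [0,1]; f_n(x) = min(19.85x, n). At n = 5:
Step 1: f(x) reaches 5 at x = 5/19.85 = 0.251889
Step 2: integral(f_5) = integral(19.85x, 0, 0.251889) + integral(5, 0.251889, 1)
       = 19.85*0.251889^2/2 + 5*(1 - 0.251889)
       = 0.629723 + 3.740554
       = 4.370277
Step 3: As n -> infinity, f_n increases to f, so by MCT integral(f_n) -> integral(f) = 19.85/2 = 9.925.
Convergence: integral(f_5) = 4.370277 -> 9.925 as n -> infinity


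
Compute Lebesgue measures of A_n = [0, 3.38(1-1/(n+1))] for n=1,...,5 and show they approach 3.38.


By continuity of measure from below: if A_n increases to A, then m(A_n) -> m(A).
Here A = [0, 3.38], so m(A) = 3.38
Step 1: a_1 = 3.38*(1 - 1/2) = 1.69, m(A_1) = 1.69
Step 2: a_2 = 3.38*(1 - 1/3) = 2.2533, m(A_2) = 2.2533
Step 3: a_3 = 3.38*(1 - 1/4) = 2.535, m(A_3) = 2.535
Step 4: a_4 = 3.38*(1 - 1/5) = 2.704, m(A_4) = 2.704
Step 5: a_5 = 3.38*(1 - 1/6) = 2.8167, m(A_5) = 2.8167
Limit: m(A_n) -> m([0,3.38]) = 3.38
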